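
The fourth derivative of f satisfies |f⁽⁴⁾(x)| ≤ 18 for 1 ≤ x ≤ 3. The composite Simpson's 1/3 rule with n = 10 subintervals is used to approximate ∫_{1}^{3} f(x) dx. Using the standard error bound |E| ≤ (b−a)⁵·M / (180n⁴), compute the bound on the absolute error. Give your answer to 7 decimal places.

|E| ≤ (2)⁵·18 / (180·10⁴) = 576/1800000 = 0.0003200.

0.0003200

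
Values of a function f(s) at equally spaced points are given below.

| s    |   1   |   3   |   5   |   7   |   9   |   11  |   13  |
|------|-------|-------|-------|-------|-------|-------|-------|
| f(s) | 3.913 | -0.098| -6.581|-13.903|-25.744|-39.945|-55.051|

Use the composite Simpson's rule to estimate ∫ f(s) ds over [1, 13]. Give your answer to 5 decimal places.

h = 2, n = 6.
(h/3)·[y₀ + 4y₁ + 2y₂ + 4y₃ + 2y₄ + 4y₅ + y₆] = 0.666667·(-331.572) = -221.04800.

-221.04800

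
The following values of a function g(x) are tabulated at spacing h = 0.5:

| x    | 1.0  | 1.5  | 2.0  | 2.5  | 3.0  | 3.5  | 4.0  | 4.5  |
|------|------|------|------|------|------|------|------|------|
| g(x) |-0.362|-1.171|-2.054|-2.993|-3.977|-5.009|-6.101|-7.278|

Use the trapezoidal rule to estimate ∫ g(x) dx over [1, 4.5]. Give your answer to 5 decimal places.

-12.56250

h = 0.5, n = 7.
(h/2)·[y₀ + 2y₁ + 2y₂ + 2y₃ + 2y₄ + 2y₅ + 2y₆ + y₇] = 0.25·(-50.250) = -12.56250.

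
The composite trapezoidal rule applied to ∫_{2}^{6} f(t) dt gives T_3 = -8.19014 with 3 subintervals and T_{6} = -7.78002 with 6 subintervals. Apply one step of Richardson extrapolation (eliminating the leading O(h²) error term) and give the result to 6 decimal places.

-7.643313

R = (4·T_{6} − T_3) / 3 = (4·(-7.78002) − (-8.19014))/3 = (-22.92994)/3 = -7.643313.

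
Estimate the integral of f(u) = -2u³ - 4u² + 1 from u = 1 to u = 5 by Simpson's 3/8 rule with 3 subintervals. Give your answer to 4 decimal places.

h = (5 − 1)/3 = 1.333333.
Nodes u₀,…,u₃ = 1, 2.333333, 3.666667, 5.
f(u) = -2u³ - 4u² + 1: f₀=-5, f₁=-46.185185, f₂=-151.370370, f₃=-349.
(3h/8)·[f₀ + 3f₁ + 3f₂ + f₃] = 0.5·(-946.666667) = -473.3333.

-473.3333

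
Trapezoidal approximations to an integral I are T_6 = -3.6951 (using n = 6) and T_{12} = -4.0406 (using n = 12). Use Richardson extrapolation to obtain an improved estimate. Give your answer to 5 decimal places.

-4.15577

R = (4·T_{12} − T_6) / 3 = (4·(-4.0406) − (-3.6951))/3 = (-12.4673)/3 = -4.15577.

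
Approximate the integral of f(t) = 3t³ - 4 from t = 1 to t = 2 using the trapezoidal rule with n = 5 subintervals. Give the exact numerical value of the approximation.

h = (2 − 1)/5 = 0.2.
Nodes t₀,…,t₅ = 1, 1.2, 1.4, 1.6, 1.8, 2.
f(t) = 3t³ - 4: f₀=-1, f₁=1.184, f₂=4.232, f₃=8.288, f₄=13.496, f₅=20.
(h/2)·[f₀ + 2f₁ + 2f₂ + 2f₃ + 2f₄ + f₅] = 0.1·(73.4) = 7.34.

7.34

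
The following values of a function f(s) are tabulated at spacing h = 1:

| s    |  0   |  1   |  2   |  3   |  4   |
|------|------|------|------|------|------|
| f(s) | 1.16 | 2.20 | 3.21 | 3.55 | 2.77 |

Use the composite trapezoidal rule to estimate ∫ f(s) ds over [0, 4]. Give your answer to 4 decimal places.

h = 1, n = 4.
(h/2)·[y₀ + 2y₁ + 2y₂ + 2y₃ + y₄] = 0.5·(21.85) = 10.9250.

10.9250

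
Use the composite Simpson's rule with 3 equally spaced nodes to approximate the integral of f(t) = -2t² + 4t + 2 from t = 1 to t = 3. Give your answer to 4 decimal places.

2.6667

h = (3 − 1)/2 = 1.
Nodes t₀,…,t₂ = 1, 2, 3.
f(t) = -2t² + 4t + 2: f₀=4, f₁=2, f₂=-4.
(h/3)·[f₀ + 4f₁ + f₂] = 0.333333·(8) = 2.6667.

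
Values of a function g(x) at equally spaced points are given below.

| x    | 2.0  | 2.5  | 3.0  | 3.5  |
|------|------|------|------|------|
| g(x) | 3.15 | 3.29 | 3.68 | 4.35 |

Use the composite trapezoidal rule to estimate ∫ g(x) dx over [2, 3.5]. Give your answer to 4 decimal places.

5.3600

h = 0.5, n = 3.
(h/2)·[y₀ + 2y₁ + 2y₂ + y₃] = 0.25·(21.44) = 5.3600.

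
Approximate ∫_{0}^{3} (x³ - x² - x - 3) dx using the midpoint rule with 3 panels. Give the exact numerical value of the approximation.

h = (3 − 0)/3 = 1.
Midpoints m₁,…,m₃ = 0.5, 1.5, 2.5.
f(m₁)=-3.625, f(m₂)=-3.375, f(m₃)=3.875.
h·[f(m₁) + f(m₂) + f(m₃)] = 1·(-3.125) = -3.125.

-3.125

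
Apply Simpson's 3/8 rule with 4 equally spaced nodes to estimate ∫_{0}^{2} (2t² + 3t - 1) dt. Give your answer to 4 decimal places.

9.3333

h = (2 − 0)/3 = 0.666667.
Nodes t₀,…,t₃ = 0, 0.666667, 1.333333, 2.
f(t) = 2t² + 3t - 1: f₀=-1, f₁=1.888889, f₂=6.555556, f₃=13.
(3h/8)·[f₀ + 3f₁ + 3f₂ + f₃] = 0.25·(37.333333) = 9.3333.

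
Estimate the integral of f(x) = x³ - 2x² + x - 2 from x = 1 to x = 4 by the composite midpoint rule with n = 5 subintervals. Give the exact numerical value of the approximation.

h = (4 − 1)/5 = 0.6.
Midpoints m₁,…,m₅ = 1.3, 1.9, 2.5, 3.1, 3.7.
f(m₁)=-1.883, f(m₂)=-0.461, f(m₃)=3.625, f(m₄)=11.671, f(m₅)=24.973.
h·[f(m₁) + f(m₂) + f(m₃) + f(m₄) + f(m₅)] = 0.6·(37.925) = 22.755.

22.755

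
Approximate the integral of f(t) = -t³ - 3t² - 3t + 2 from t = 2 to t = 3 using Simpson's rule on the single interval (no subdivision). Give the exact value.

S = (b−a)/6 · [f(2) + 4f(2.5) + f(3)] = 0.166667·[(-24) + 4·(-39.875) + (-61)] = -40.75.

-40.75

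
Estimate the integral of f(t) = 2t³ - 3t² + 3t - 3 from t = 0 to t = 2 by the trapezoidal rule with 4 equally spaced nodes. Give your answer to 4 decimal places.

h = (2 − 0)/3 = 0.666667.
Nodes t₀,…,t₃ = 0, 0.666667, 1.333333, 2.
f(t) = 2t³ - 3t² + 3t - 3: f₀=-3, f₁=-1.740741, f₂=0.407407, f₃=7.
(h/2)·[f₀ + 2f₁ + 2f₂ + f₃] = 0.333333·(1.333333) = 0.4444.

0.4444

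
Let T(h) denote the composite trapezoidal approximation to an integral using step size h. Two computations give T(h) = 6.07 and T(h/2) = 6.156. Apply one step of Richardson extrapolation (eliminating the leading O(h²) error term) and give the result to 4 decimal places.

R = (4·T(h/2) − T(h)) / 3 = (4·6.156 − 6.07)/3 = (18.554)/3 = 6.1847.

6.1847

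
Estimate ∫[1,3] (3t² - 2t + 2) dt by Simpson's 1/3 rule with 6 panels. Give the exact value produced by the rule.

22

h = (3 − 1)/6 = 0.333333.
Nodes t₀,…,t₆ = 1, 1.333333, 1.666667, 2, 2.333333, 2.666667, 3.
f(t) = 3t² - 2t + 2: f₀=3, f₁=4.666667, f₂=7, f₃=10, f₄=13.666667, f₅=18, f₆=23.
(h/3)·[f₀ + 4f₁ + 2f₂ + 4f₃ + 2f₄ + 4f₅ + f₆] = 0.111111·(198) = 22.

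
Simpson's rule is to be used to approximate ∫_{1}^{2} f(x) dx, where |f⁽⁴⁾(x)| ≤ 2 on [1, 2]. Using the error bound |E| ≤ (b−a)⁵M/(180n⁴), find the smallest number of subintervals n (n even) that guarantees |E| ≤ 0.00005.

Need 2/(180n⁴) ≤ 0.00005.
n⁴ ≥ 2/(180·0.00005) = 222.222 ⇒ n ≥ 3.8610, so the smallest even n is 4. (n must be even for Simpson's rule.)

4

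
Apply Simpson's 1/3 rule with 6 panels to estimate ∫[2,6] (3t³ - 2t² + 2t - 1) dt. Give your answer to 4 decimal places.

h = (6 − 2)/6 = 0.666667.
Nodes t₀,…,t₆ = 2, 2.666667, 3.333333, 4, 4.666667, 5.333333, 6.
f(t) = 3t³ - 2t² + 2t - 1: f₀=19, f₁=47, f₂=94.555556, f₃=167, f₄=269.666667, f₅=407.888889, f₆=587.
(h/3)·[f₀ + 4f₁ + 2f₂ + 4f₃ + 2f₄ + 4f₅ + f₆] = 0.222222·(3822) = 849.3333.

849.3333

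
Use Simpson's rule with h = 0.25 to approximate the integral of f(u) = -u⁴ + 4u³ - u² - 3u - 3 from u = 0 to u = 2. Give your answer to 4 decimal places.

h = (2 − 0)/8 = 0.25.
Nodes u₀,…,u₈ = 0, 0.25, 0.5, 0.75, 1, 1.25, 1.5, 1.75, 2.
f(u) = -u⁴ + 4u³ - u² - 3u - 3: f₀=-3, f₁=-3.75390625, f₂=-4.3125, f₃=-4.44140625, f₄=-4, f₅=-2.94140625, f₆=-1.3125, f₇=0.74609375, f₈=3.
(h/3)·[f₀ + 4f₁ + 2f₂ + 4f₃ + 2f₄ + 4f₅ + 2f₆ + 4f₇ + f₈] = 0.083333·(-60.8125) = -5.0677.

-5.0677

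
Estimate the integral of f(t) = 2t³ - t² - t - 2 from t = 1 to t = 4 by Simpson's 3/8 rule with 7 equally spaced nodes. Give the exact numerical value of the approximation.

93

h = (4 − 1)/6 = 0.5.
Nodes t₀,…,t₆ = 1, 1.5, 2, 2.5, 3, 3.5, 4.
f(t) = 2t³ - t² - t - 2: f₀=-2, f₁=1, f₂=8, f₃=20.5, f₄=40, f₅=68, f₆=106.
(3h/8)·[f₀ + 3f₁ + 3f₂ + 2f₃ + 3f₄ + 3f₅ + f₆] = 0.1875·(496) = 93.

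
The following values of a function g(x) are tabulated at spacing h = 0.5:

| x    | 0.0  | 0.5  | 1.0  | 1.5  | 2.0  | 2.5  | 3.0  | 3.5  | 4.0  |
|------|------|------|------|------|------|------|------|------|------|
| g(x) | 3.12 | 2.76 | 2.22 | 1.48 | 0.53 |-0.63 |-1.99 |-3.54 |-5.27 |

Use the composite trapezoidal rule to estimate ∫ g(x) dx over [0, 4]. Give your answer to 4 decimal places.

h = 0.5, n = 8.
(h/2)·[y₀ + 2y₁ + 2y₂ + 2y₃ + 2y₄ + 2y₅ + 2y₆ + 2y₇ + y₈] = 0.25·(-0.49) = -0.1225.

-0.1225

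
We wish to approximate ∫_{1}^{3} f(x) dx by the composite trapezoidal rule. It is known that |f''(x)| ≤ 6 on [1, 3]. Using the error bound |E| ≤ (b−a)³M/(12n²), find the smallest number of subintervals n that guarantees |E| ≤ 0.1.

7

Need 48/(12n²) ≤ 0.1.
n² ≥ 48/(12·0.1) = 40 ⇒ n ≥ 6.3246, so the smallest n is 7.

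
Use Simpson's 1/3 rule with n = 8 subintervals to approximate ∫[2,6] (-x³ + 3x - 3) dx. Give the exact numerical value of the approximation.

-284

h = (6 − 2)/8 = 0.5.
Nodes x₀,…,x₈ = 2, 2.5, 3, 3.5, 4, 4.5, 5, 5.5, 6.
f(x) = -x³ + 3x - 3: f₀=-5, f₁=-11.125, f₂=-21, f₃=-35.375, f₄=-55, f₅=-80.625, f₆=-113, f₇=-152.875, f₈=-201.
(h/3)·[f₀ + 4f₁ + 2f₂ + 4f₃ + 2f₄ + 4f₅ + 2f₆ + 4f₇ + f₈] = 0.166667·(-1704) = -284.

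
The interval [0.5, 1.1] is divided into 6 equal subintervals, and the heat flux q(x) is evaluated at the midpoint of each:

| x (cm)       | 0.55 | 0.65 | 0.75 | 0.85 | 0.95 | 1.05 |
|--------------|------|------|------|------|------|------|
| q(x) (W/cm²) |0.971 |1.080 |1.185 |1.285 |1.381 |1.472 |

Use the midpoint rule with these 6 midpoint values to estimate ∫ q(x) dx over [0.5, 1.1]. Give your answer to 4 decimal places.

0.7374

h = 0.1, n = 6.
h·[y(m₁) + y(m₂) + y(m₃) + y(m₄) + y(m₅) + y(m₆)] = 0.1·(7.374) = 0.7374.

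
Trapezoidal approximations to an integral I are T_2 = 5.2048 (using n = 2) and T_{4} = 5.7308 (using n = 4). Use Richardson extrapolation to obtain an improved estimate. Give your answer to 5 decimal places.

R = (4·T_{4} − T_2) / 3 = (4·5.7308 − 5.2048)/3 = (17.7184)/3 = 5.90613.

5.90613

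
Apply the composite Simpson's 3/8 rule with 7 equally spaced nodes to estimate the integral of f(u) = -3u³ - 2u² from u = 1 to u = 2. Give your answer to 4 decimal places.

-15.9167

h = (2 − 1)/6 = 0.166667.
Nodes u₀,…,u₆ = 1, 1.166667, 1.333333, 1.5, 1.666667, 1.833333, 2.
f(u) = -3u³ - 2u²: f₀=-5, f₁=-7.486111, f₂=-10.666667, f₃=-14.625, f₄=-19.444444, f₅=-25.208333, f₆=-32.
(3h/8)·[f₀ + 3f₁ + 3f₂ + 2f₃ + 3f₄ + 3f₅ + f₆] = 0.0625·(-254.666667) = -15.9167.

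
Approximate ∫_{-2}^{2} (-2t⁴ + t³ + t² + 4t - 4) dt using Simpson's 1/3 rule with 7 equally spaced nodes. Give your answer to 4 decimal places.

h = (2 − (-2))/6 = 0.666667.
Nodes t₀,…,t₆ = -2, -1.333333, -0.666667, 0, 0.666667, 1.333333, 2.
f(t) = -2t⁴ + t³ + t² + 4t - 4: f₀=-48, f₁=-16.246914, f₂=-6.913580, f₃=-4, f₄=-0.987654, f₅=-0.839506, f₆=-16.
(h/3)·[f₀ + 4f₁ + 2f₂ + 4f₃ + 2f₄ + 4f₅ + f₆] = 0.222222·(-164.148148) = -36.4774.

-36.4774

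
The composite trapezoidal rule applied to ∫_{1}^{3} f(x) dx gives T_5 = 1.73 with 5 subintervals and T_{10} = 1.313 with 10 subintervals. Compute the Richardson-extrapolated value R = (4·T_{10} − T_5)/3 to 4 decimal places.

1.1740

R = (4·T_{10} − T_5) / 3 = (4·1.313 − 1.73)/3 = (3.522)/3 = 1.1740.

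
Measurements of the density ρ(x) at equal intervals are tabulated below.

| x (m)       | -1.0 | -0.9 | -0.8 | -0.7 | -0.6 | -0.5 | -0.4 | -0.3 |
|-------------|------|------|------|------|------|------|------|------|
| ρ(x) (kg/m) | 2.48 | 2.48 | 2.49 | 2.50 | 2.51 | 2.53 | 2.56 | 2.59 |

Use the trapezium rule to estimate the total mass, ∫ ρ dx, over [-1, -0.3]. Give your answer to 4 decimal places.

1.7605

h = 0.1, n = 7.
(h/2)·[y₀ + 2y₁ + 2y₂ + 2y₃ + 2y₄ + 2y₅ + 2y₆ + y₇] = 0.05·(35.21) = 1.7605.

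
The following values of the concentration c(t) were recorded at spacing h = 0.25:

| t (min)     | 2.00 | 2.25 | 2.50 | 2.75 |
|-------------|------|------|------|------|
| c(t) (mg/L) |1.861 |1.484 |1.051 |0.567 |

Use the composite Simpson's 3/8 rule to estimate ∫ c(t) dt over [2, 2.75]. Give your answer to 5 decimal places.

0.94059

h = 0.25, n = 3.
(3h/8)·[y₀ + 3y₁ + 3y₂ + y₃] = 0.09375·(10.033) = 0.94059.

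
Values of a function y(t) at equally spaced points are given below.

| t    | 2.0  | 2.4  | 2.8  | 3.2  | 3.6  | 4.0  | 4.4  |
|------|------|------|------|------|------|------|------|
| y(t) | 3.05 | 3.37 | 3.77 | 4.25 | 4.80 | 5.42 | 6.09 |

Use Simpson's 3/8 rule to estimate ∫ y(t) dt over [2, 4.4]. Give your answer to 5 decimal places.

h = 0.4, n = 6.
(3h/8)·[y₀ + 3y₁ + 3y₂ + 2y₃ + 3y₄ + 3y₅ + y₆] = 0.15·(69.72) = 10.45800.

10.45800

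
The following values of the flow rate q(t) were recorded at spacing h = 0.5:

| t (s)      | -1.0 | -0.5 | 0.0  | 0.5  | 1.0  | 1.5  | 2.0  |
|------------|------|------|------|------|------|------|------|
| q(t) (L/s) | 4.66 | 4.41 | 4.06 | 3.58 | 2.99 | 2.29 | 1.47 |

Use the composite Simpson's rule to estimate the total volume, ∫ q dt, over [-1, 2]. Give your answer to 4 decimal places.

h = 0.5, n = 6.
(h/3)·[y₀ + 4y₁ + 2y₂ + 4y₃ + 2y₄ + 4y₅ + y₆] = 0.166667·(61.35) = 10.2250.

10.2250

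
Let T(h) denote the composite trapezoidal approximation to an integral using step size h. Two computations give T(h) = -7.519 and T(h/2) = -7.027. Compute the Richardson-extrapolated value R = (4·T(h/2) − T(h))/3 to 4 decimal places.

R = (4·T(h/2) − T(h)) / 3 = (4·(-7.027) − (-7.519))/3 = (-20.589)/3 = -6.8630.

-6.8630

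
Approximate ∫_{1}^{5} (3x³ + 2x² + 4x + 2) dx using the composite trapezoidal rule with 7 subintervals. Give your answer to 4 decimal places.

612.9796

h = (5 − 1)/7 = 0.571429.
Nodes x₀,…,x₇ = 1, 1.571429, 2.142857, 2.714286, 3.285714, 3.857143, 4.428571, 5.
f(x) = 3x³ + 2x² + 4x + 2: f₀=11, f₁=24.865889, f₂=49.274052, f₃=87.583090, f₄=143.151603, f₅=219.338192, f₆=319.501458, f₇=447.
(h/2)·[f₀ + 2f₁ + 2f₂ + 2f₃ + 2f₄ + 2f₅ + 2f₆ + f₇] = 0.285714·(2145.428571) = 612.9796.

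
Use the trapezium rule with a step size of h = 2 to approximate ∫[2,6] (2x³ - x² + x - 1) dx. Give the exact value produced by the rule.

h = (6 − 2)/2 = 2.
Nodes x₀,…,x₂ = 2, 4, 6.
f(x) = 2x³ - x² + x - 1: f₀=13, f₁=115, f₂=401.
(h/2)·[f₀ + 2f₁ + f₂] = 1·(644) = 644.

644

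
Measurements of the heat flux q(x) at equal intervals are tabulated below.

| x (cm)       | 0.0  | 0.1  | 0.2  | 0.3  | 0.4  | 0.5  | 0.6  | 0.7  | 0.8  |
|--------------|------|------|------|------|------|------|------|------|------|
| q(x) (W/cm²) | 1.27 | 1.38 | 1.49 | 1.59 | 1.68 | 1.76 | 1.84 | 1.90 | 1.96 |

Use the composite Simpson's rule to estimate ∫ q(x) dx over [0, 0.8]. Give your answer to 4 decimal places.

h = 0.1, n = 8.
(h/3)·[y₀ + 4y₁ + 2y₂ + 4y₃ + 2y₄ + 4y₅ + 2y₆ + 4y₇ + y₈] = 0.033333·(39.77) = 1.3257.

1.3257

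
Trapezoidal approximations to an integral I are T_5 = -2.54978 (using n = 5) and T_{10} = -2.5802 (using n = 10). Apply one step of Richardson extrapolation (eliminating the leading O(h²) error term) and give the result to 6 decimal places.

R = (4·T_{10} − T_5) / 3 = (4·(-2.5802) − (-2.54978))/3 = (-7.77102)/3 = -2.590340.

-2.590340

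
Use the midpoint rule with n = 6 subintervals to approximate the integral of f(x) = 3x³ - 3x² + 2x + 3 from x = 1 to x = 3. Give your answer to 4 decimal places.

47.7222

h = (3 − 1)/6 = 0.333333.
Midpoints m₁,…,m₆ = 1.166667, 1.5, 1.833333, 2.166667, 2.5, 2.833333.
f(m₁)=6.013889, f(m₂)=9.375, f(m₃)=15.069444, f(m₄)=23.763889, f(m₅)=36.125, f(m₆)=52.819444.
h·[f(m₁) + f(m₂) + f(m₃) + f(m₄) + f(m₅) + f(m₆)] = 0.333333·(143.166667) = 47.7222.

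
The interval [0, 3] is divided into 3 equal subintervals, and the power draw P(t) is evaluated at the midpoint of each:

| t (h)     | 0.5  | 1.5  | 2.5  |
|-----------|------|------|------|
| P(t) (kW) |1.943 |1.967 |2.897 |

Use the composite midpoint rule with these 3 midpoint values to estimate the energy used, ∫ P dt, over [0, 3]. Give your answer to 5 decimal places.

6.80700

h = 1, n = 3.
h·[y(m₁) + y(m₂) + y(m₃)] = 1·(6.807) = 6.80700.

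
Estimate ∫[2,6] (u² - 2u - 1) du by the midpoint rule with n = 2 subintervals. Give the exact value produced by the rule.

h = (6 − 2)/2 = 2.
Midpoints m₁,…,m₂ = 3, 5.
f(m₁)=2, f(m₂)=14.
h·[f(m₁) + f(m₂)] = 2·(16) = 32.

32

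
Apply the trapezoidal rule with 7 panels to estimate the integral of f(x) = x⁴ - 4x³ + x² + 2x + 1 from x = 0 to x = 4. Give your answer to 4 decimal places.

-7.9217

h = (4 − 0)/7 = 0.571429.
Nodes x₀,…,x₇ = 0, 0.571429, 1.142857, 1.714286, 2.285714, 2.857143, 3.428571, 4.
f(x) = x⁴ - 4x³ + x² + 2x + 1: f₀=1, f₁=1.829654, f₂=0.326947, f₃=-4.147855, f₄=-9.675552, f₅=-11.778009, f₆=-3.418159, f₇=25.
(h/2)·[f₀ + 2f₁ + 2f₂ + 2f₃ + 2f₄ + 2f₅ + 2f₆ + f₇] = 0.285714·(-27.725948) = -7.9217.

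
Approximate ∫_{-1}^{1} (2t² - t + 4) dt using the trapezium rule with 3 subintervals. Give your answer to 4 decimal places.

9.6296

h = (1 − (-1))/3 = 0.666667.
Nodes t₀,…,t₃ = -1, -0.333333, 0.333333, 1.
f(t) = 2t² - t + 4: f₀=7, f₁=4.555556, f₂=3.888889, f₃=5.
(h/2)·[f₀ + 2f₁ + 2f₂ + f₃] = 0.333333·(28.888889) = 9.6296.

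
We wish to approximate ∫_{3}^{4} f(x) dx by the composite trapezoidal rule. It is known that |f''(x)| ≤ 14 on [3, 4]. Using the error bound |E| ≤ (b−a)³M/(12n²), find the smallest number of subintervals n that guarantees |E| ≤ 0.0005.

Need 14/(12n²) ≤ 0.0005.
n² ≥ 14/(12·0.0005) = 2333.33 ⇒ n ≥ 48.3046, so the smallest n is 49.

49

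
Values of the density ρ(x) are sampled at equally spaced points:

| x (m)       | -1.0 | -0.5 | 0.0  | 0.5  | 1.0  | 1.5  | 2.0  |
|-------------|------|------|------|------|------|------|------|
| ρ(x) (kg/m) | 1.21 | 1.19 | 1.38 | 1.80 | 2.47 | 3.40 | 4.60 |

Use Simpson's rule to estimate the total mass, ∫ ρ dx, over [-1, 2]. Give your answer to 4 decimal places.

6.5117

h = 0.5, n = 6.
(h/3)·[y₀ + 4y₁ + 2y₂ + 4y₃ + 2y₄ + 4y₅ + y₆] = 0.166667·(39.07) = 6.5117.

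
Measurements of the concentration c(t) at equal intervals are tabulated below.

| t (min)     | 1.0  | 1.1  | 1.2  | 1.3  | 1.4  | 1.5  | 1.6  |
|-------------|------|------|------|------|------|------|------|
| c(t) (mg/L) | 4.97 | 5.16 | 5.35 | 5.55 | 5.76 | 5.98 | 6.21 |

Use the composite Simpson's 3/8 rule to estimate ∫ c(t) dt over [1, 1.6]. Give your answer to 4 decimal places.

3.3386

h = 0.1, n = 6.
(3h/8)·[y₀ + 3y₁ + 3y₂ + 2y₃ + 3y₄ + 3y₅ + y₆] = 0.0375·(89.03) = 3.3386.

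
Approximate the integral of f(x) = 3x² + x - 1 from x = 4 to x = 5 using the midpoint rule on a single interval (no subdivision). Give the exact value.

64.25

M = (b−a)·f(4.5) = 1·(64.25) = 64.25.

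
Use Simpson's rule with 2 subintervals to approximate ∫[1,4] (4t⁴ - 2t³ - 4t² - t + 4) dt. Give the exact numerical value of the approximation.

h = (4 − 1)/2 = 1.5.
Nodes t₀,…,t₂ = 1, 2.5, 4.
f(t) = 4t⁴ - 2t³ - 4t² - t + 4: f₀=1, f₁=101.5, f₂=832.
(h/3)·[f₀ + 4f₁ + f₂] = 0.5·(1239) = 619.5.

619.5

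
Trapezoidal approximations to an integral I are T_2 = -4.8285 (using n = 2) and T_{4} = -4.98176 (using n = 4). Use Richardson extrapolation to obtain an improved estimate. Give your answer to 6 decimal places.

R = (4·T_{4} − T_2) / 3 = (4·(-4.98176) − (-4.8285))/3 = (-15.09854)/3 = -5.032847.

-5.032847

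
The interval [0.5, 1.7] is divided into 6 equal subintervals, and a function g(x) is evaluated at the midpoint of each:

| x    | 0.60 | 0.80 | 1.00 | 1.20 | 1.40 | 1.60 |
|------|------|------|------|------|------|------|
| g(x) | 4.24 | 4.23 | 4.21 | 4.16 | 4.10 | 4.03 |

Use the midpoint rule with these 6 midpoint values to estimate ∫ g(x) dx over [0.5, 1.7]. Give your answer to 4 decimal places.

4.9940

h = 0.2, n = 6.
h·[y(m₁) + y(m₂) + y(m₃) + y(m₄) + y(m₅) + y(m₆)] = 0.2·(24.97) = 4.9940.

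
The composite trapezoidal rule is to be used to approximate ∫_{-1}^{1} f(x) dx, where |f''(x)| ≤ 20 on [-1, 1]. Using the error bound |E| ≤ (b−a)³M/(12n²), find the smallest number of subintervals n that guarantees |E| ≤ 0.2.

9

Need 160/(12n²) ≤ 0.2.
n² ≥ 160/(12·0.2) = 66.6667 ⇒ n ≥ 8.1650, so the smallest n is 9.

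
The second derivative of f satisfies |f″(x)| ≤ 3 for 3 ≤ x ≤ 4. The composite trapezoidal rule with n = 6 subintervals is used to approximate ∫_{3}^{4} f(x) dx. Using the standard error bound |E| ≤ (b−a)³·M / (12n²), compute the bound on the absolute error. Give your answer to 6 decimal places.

0.006944

|E| ≤ (1)³·3 / (12·6²) = 3/432 = 0.006944.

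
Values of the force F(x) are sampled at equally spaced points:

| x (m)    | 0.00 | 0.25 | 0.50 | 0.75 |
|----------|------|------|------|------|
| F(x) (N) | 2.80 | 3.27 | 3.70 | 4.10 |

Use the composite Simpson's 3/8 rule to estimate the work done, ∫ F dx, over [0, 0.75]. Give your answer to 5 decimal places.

h = 0.25, n = 3.
(3h/8)·[y₀ + 3y₁ + 3y₂ + y₃] = 0.09375·(27.81) = 2.60719.

2.60719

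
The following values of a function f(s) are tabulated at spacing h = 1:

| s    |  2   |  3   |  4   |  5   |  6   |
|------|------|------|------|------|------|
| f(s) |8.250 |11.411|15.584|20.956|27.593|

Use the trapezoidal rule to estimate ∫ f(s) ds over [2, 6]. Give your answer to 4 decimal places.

65.8725

h = 1, n = 4.
(h/2)·[y₀ + 2y₁ + 2y₂ + 2y₃ + y₄] = 0.5·(131.745) = 65.8725.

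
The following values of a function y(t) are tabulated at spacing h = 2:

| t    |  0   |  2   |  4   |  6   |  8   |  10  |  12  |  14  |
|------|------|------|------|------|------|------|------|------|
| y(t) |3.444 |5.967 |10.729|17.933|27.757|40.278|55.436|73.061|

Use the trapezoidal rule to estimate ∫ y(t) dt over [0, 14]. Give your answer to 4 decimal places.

h = 2, n = 7.
(h/2)·[y₀ + 2y₁ + 2y₂ + 2y₃ + 2y₄ + 2y₅ + 2y₆ + y₇] = 1·(392.705) = 392.7050.

392.7050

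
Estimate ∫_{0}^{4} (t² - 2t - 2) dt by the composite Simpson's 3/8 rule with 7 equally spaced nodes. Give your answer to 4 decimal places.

-2.6667

h = (4 − 0)/6 = 0.666667.
Nodes t₀,…,t₆ = 0, 0.666667, 1.333333, 2, 2.666667, 3.333333, 4.
f(t) = t² - 2t - 2: f₀=-2, f₁=-2.888889, f₂=-2.888889, f₃=-2, f₄=-0.222222, f₅=2.444444, f₆=6.
(3h/8)·[f₀ + 3f₁ + 3f₂ + 2f₃ + 3f₄ + 3f₅ + f₆] = 0.25·(-10.666667) = -2.6667.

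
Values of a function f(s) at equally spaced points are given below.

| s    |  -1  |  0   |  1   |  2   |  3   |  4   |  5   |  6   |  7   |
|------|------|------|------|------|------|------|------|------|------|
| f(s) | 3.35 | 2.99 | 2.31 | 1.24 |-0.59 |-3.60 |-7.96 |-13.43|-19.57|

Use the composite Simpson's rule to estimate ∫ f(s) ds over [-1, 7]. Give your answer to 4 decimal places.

-26.6333

h = 1, n = 8.
(h/3)·[y₀ + 4y₁ + 2y₂ + 4y₃ + 2y₄ + 4y₅ + 2y₆ + 4y₇ + y₈] = 0.333333·(-79.90) = -26.6333.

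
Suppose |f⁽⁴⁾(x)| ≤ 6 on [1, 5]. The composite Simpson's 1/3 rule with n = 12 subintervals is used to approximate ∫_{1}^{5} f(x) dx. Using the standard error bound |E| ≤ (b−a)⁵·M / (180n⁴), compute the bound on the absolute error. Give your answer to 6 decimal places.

0.001646

|E| ≤ (4)⁵·6 / (180·12⁴) = 6144/3732480 = 0.001646.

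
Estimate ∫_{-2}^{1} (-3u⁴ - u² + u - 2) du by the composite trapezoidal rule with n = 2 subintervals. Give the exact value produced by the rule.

h = (1 − (-2))/2 = 1.5.
Nodes u₀,…,u₂ = -2, -0.5, 1.
f(u) = -3u⁴ - u² + u - 2: f₀=-56, f₁=-2.9375, f₂=-5.
(h/2)·[f₀ + 2f₁ + f₂] = 0.75·(-66.875) = -50.15625.

-50.15625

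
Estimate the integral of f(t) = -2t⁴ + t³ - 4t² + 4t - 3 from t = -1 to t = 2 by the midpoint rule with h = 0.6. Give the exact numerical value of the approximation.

h = (2 − (-1))/5 = 0.6.
Midpoints m₁,…,m₅ = -0.7, -0.1, 0.5, 1.1, 1.7.
f(m₁)=-8.5832, f(m₂)=-3.4412, f(m₃)=-2, f(m₄)=-5.0372, f(m₅)=-19.5512.
h·[f(m₁) + f(m₂) + f(m₃) + f(m₄) + f(m₅)] = 0.6·(-38.6128) = -23.16768.

-23.16768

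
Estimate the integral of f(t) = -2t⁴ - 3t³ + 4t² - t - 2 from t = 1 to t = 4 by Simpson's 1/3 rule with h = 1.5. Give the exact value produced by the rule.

h = (4 − 1)/2 = 1.5.
Nodes t₀,…,t₂ = 1, 2.5, 4.
f(t) = -2t⁴ - 3t³ + 4t² - t - 2: f₀=-4, f₁=-104.5, f₂=-646.
(h/3)·[f₀ + 4f₁ + f₂] = 0.5·(-1068) = -534.

-534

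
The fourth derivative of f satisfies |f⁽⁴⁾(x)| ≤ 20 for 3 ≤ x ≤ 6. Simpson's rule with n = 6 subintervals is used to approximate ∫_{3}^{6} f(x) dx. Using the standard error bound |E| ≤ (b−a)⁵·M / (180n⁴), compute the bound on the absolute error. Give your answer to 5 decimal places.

0.02083

|E| ≤ (3)⁵·20 / (180·6⁴) = 4860/233280 = 0.02083.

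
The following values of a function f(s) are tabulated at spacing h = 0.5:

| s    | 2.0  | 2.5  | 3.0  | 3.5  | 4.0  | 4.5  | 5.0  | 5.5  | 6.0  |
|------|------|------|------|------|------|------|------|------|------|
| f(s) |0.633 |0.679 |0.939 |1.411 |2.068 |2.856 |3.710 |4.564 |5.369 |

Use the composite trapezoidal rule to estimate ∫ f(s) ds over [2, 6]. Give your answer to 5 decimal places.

9.61400

h = 0.5, n = 8.
(h/2)·[y₀ + 2y₁ + 2y₂ + 2y₃ + 2y₄ + 2y₅ + 2y₆ + 2y₇ + y₈] = 0.25·(38.456) = 9.61400.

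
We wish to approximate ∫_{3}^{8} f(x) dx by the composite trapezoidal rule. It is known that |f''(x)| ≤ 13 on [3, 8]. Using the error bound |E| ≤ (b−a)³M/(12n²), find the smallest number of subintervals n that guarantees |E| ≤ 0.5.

Need 1625/(12n²) ≤ 0.5.
n² ≥ 1625/(12·0.5) = 270.833 ⇒ n ≥ 16.4570, so the smallest n is 17.

17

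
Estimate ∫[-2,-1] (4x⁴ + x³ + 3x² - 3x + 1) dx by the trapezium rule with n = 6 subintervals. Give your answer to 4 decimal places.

33.8022

h = (-1 − (-2))/6 = 0.166667.
Nodes x₀,…,x₆ = -2, -1.833333, -1.666667, -1.5, -1.333333, -1.166667, -1.
f(x) = 4x⁴ + x³ + 3x² - 3x + 1: f₀=75, f₁=55.609568, f₂=40.567901, f₃=29.125, f₄=20.604938, f₅=14.405864, f₆=10.
(h/2)·[f₀ + 2f₁ + 2f₂ + 2f₃ + 2f₄ + 2f₅ + f₆] = 0.083333·(405.626543) = 33.8022.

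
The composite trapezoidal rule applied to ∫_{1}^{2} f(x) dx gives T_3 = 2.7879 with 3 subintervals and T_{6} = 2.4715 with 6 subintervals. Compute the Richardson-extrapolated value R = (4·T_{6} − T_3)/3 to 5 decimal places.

2.36603

R = (4·T_{6} − T_3) / 3 = (4·2.4715 − 2.7879)/3 = (7.0981)/3 = 2.36603.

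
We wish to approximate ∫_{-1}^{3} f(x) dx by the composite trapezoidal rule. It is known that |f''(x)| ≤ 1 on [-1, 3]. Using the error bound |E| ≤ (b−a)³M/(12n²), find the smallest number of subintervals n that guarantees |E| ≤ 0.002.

Need 64/(12n²) ≤ 0.002.
n² ≥ 64/(12·0.002) = 2666.67 ⇒ n ≥ 51.6398, so the smallest n is 52.

52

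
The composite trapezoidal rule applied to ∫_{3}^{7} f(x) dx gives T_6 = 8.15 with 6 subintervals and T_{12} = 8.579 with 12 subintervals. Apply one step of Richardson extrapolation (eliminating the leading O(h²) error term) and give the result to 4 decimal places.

R = (4·T_{12} − T_6) / 3 = (4·8.579 − 8.15)/3 = (26.166)/3 = 8.7220.

8.7220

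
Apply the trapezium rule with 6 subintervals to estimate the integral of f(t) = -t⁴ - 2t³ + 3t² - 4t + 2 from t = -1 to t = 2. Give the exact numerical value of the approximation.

-5.84375

h = (2 − (-1))/6 = 0.5.
Nodes t₀,…,t₆ = -1, -0.5, 0, 0.5, 1, 1.5, 2.
f(t) = -t⁴ - 2t³ + 3t² - 4t + 2: f₀=10, f₁=4.9375, f₂=2, f₃=0.4375, f₄=-2, f₅=-9.0625, f₆=-26.
(h/2)·[f₀ + 2f₁ + 2f₂ + 2f₃ + 2f₄ + 2f₅ + f₆] = 0.25·(-23.375) = -5.84375.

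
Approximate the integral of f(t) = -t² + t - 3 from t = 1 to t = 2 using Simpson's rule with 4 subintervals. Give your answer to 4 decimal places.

-3.8333

h = (2 − 1)/4 = 0.25.
Nodes t₀,…,t₄ = 1, 1.25, 1.5, 1.75, 2.
f(t) = -t² + t - 3: f₀=-3, f₁=-3.3125, f₂=-3.75, f₃=-4.3125, f₄=-5.
(h/3)·[f₀ + 4f₁ + 2f₂ + 4f₃ + f₄] = 0.083333·(-46) = -3.8333.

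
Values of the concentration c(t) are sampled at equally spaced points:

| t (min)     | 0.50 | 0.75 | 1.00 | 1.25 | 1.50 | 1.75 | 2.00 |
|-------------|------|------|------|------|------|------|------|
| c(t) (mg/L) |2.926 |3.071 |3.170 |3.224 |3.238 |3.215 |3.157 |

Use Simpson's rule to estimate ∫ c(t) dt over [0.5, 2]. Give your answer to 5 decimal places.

h = 0.25, n = 6.
(h/3)·[y₀ + 4y₁ + 2y₂ + 4y₃ + 2y₄ + 4y₅ + y₆] = 0.083333·(56.939) = 4.74492.

4.74492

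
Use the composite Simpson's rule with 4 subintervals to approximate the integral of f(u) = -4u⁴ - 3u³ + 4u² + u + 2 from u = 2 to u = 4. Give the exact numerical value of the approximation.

h = (4 − 2)/4 = 0.5.
Nodes u₀,…,u₄ = 2, 2.5, 3, 3.5, 4.
f(u) = -4u⁴ - 3u³ + 4u² + u + 2: f₀=-68, f₁=-173.625, f₂=-364, f₃=-674.375, f₄=-1146.
(h/3)·[f₀ + 4f₁ + 2f₂ + 4f₃ + f₄] = 0.166667·(-5334) = -889.

-889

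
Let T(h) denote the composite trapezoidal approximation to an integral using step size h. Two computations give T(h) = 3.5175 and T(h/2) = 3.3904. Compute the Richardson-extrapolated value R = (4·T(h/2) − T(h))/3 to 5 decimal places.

R = (4·T(h/2) − T(h)) / 3 = (4·3.3904 − 3.5175)/3 = (10.0441)/3 = 3.34803.

3.34803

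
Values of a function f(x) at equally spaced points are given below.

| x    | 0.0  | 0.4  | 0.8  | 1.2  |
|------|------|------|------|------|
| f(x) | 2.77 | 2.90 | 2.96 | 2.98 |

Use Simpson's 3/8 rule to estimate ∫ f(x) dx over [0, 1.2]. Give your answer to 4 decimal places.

h = 0.4, n = 3.
(3h/8)·[y₀ + 3y₁ + 3y₂ + y₃] = 0.15·(23.33) = 3.4995.

3.4995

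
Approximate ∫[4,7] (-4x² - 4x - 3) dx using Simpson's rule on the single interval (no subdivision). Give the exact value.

-447

S = (b−a)/6 · [f(4) + 4f(5.5) + f(7)] = 0.5·[(-83) + 4·(-146) + (-227)] = -447.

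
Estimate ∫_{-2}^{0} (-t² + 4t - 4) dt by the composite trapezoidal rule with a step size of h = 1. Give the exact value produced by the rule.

-19

h = (0 − (-2))/2 = 1.
Nodes t₀,…,t₂ = -2, -1, 0.
f(t) = -t² + 4t - 4: f₀=-16, f₁=-9, f₂=-4.
(h/2)·[f₀ + 2f₁ + f₂] = 0.5·(-38) = -19.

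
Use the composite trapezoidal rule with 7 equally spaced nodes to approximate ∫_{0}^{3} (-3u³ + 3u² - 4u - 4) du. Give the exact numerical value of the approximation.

h = (3 − 0)/6 = 0.5.
Nodes u₀,…,u₆ = 0, 0.5, 1, 1.5, 2, 2.5, 3.
f(u) = -3u³ + 3u² - 4u - 4: f₀=-4, f₁=-5.625, f₂=-8, f₃=-13.375, f₄=-24, f₅=-42.125, f₆=-70.
(h/2)·[f₀ + 2f₁ + 2f₂ + 2f₃ + 2f₄ + 2f₅ + f₆] = 0.25·(-260.25) = -65.0625.

-65.0625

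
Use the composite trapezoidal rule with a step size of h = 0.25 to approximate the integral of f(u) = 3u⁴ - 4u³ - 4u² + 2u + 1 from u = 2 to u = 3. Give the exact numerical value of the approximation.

h = (3 − 2)/4 = 0.25.
Nodes u₀,…,u₄ = 2, 2.25, 2.5, 2.75, 3.
f(u) = 3u⁴ - 4u³ - 4u² + 2u + 1: f₀=5, f₁=16.57421875, f₂=35.6875, f₃=64.63671875, f₄=106.
(h/2)·[f₀ + 2f₁ + 2f₂ + 2f₃ + f₄] = 0.125·(344.796875) = 43.099609375.

43.099609375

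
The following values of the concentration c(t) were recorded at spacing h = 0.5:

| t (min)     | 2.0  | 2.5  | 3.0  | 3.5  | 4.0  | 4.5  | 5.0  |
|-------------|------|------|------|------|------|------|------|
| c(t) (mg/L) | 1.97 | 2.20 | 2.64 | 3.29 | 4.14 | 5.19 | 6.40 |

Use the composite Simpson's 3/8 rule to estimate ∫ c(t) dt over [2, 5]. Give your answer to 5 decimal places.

h = 0.5, n = 6.
(3h/8)·[y₀ + 3y₁ + 3y₂ + 2y₃ + 3y₄ + 3y₅ + y₆] = 0.1875·(57.46) = 10.77375.

10.77375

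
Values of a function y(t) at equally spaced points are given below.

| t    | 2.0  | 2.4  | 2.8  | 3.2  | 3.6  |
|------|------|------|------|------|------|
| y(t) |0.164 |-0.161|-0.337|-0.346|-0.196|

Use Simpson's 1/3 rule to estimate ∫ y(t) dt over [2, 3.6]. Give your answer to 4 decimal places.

h = 0.4, n = 4.
(h/3)·[y₀ + 4y₁ + 2y₂ + 4y₃ + y₄] = 0.133333·(-2.734) = -0.3645.

-0.3645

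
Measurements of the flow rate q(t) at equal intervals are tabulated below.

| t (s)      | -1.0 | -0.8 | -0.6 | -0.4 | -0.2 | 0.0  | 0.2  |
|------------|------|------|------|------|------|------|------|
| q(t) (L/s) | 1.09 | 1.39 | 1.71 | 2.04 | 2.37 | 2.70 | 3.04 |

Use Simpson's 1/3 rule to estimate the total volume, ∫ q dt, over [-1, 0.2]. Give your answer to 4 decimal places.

2.4540

h = 0.2, n = 6.
(h/3)·[y₀ + 4y₁ + 2y₂ + 4y₃ + 2y₄ + 4y₅ + y₆] = 0.066667·(36.81) = 2.4540.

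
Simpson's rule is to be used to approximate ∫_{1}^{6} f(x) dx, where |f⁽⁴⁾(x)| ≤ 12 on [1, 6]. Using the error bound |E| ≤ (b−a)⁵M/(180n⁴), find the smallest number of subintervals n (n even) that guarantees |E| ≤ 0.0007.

24

Need 37500/(180n⁴) ≤ 0.0007.
n⁴ ≥ 37500/(180·0.0007) = 297619 ⇒ n ≥ 23.3569, so the smallest even n is 24. (n must be even for Simpson's rule.)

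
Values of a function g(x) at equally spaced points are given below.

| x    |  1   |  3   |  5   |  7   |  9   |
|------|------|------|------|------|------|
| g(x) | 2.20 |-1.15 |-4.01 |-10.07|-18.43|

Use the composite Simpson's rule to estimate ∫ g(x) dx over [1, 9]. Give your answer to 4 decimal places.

h = 2, n = 4.
(h/3)·[y₀ + 4y₁ + 2y₂ + 4y₃ + y₄] = 0.666667·(-69.13) = -46.0867.

-46.0867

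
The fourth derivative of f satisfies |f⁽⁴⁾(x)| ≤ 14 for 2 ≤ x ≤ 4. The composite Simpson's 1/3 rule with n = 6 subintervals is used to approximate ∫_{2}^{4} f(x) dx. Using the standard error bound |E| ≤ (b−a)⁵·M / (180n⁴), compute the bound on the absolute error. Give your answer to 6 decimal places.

0.001920

|E| ≤ (2)⁵·14 / (180·6⁴) = 448/233280 = 0.001920.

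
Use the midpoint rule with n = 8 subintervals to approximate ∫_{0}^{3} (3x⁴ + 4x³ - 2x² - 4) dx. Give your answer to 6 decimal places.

194.344254

h = (3 − 0)/8 = 0.375.
Midpoints m₁,…,m₈ = 0.1875, 0.5625, 0.9375, 1.3125, 1.6875, 2.0625, 2.4375, 2.8125.
f(m₁)=-4.0402374267578125, f(m₂)=-3.6205596923828125, f(m₃)=-0.1444854736328125, f(m₄)=10.5012664794921875, f(m₅)=33.8538055419921875, f(m₆)=76.8740692138671875, f(m₇)=147.9468231201171875, f(m₈)=256.8806610107421875.
h·[f(m₁) + f(m₂) + f(m₃) + f(m₄) + f(m₅) + f(m₆) + f(m₇) + f(m₈)] = 0.375·(518.2513427734375) = 194.344254.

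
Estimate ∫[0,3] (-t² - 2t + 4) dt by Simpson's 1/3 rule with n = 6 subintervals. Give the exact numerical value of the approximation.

-6

h = (3 − 0)/6 = 0.5.
Nodes t₀,…,t₆ = 0, 0.5, 1, 1.5, 2, 2.5, 3.
f(t) = -t² - 2t + 4: f₀=4, f₁=2.75, f₂=1, f₃=-1.25, f₄=-4, f₅=-7.25, f₆=-11.
(h/3)·[f₀ + 4f₁ + 2f₂ + 4f₃ + 2f₄ + 4f₅ + f₆] = 0.166667·(-36) = -6.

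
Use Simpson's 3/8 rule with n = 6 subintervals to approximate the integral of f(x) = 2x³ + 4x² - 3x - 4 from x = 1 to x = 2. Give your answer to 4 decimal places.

h = (2 − 1)/6 = 0.166667.
Nodes x₀,…,x₆ = 1, 1.166667, 1.333333, 1.5, 1.666667, 1.833333, 2.
f(x) = 2x³ + 4x² - 3x - 4: f₀=-1, f₁=1.120370, f₂=3.851852, f₃=7.25, f₄=11.370370, f₅=16.268519, f₆=22.
(3h/8)·[f₀ + 3f₁ + 3f₂ + 2f₃ + 3f₄ + 3f₅ + f₆] = 0.0625·(133.333333) = 8.3333.

8.3333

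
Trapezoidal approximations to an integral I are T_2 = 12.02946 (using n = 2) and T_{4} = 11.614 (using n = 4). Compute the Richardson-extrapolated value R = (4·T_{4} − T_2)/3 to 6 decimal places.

R = (4·T_{4} − T_2) / 3 = (4·11.614 − 12.02946)/3 = (34.42654)/3 = 11.475513.

11.475513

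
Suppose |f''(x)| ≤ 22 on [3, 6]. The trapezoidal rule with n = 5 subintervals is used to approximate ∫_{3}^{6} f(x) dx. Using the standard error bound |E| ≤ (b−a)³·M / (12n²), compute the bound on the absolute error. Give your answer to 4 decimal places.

|E| ≤ (3)³·22 / (12·5²) = 594/300 = 1.9800.

1.9800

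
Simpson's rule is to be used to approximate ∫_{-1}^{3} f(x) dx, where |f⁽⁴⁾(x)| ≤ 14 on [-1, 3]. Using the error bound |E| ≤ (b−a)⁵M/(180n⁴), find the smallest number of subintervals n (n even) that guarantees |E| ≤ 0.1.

6

Need 14336/(180n⁴) ≤ 0.1.
n⁴ ≥ 14336/(180·0.1) = 796.444 ⇒ n ≥ 5.3124, so the smallest even n is 6. (n must be even for Simpson's rule.)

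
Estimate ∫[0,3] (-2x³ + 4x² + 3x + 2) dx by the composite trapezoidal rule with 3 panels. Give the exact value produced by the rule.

h = (3 − 0)/3 = 1.
Nodes x₀,…,x₃ = 0, 1, 2, 3.
f(x) = -2x³ + 4x² + 3x + 2: f₀=2, f₁=7, f₂=8, f₃=-7.
(h/2)·[f₀ + 2f₁ + 2f₂ + f₃] = 0.5·(25) = 12.5.

12.5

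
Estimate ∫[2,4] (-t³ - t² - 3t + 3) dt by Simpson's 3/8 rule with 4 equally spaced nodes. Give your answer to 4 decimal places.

-90.6667

h = (4 − 2)/3 = 0.666667.
Nodes t₀,…,t₃ = 2, 2.666667, 3.333333, 4.
f(t) = -t³ - t² - 3t + 3: f₀=-15, f₁=-31.074074, f₂=-55.148148, f₃=-89.
(3h/8)·[f₀ + 3f₁ + 3f₂ + f₃] = 0.25·(-362.666667) = -90.6667.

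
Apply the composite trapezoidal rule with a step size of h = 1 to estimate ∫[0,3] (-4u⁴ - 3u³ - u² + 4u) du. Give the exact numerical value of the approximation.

-289

h = (3 − 0)/3 = 1.
Nodes u₀,…,u₃ = 0, 1, 2, 3.
f(u) = -4u⁴ - 3u³ - u² + 4u: f₀=0, f₁=-4, f₂=-84, f₃=-402.
(h/2)·[f₀ + 2f₁ + 2f₂ + f₃] = 0.5·(-578) = -289.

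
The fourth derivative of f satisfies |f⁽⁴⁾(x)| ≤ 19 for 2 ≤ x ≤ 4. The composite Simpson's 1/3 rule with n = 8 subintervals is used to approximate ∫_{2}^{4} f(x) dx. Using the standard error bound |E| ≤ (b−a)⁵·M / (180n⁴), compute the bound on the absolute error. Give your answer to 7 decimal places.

0.0008247

|E| ≤ (2)⁵·19 / (180·8⁴) = 608/737280 = 0.0008247.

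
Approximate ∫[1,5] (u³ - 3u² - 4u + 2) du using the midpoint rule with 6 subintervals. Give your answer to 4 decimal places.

-8.8889

h = (5 − 1)/6 = 0.666667.
Midpoints m₁,…,m₆ = 1.333333, 2, 2.666667, 3.333333, 4, 4.666667.
f(m₁)=-6.296296, f(m₂)=-10, f(m₃)=-11.037037, f(m₄)=-7.629630, f(m₅)=2, f(m₆)=19.629630.
h·[f(m₁) + f(m₂) + f(m₃) + f(m₄) + f(m₅) + f(m₆)] = 0.666667·(-13.333333) = -8.8889.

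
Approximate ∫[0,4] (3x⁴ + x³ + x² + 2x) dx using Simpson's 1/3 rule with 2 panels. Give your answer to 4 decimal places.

h = (4 − 0)/2 = 2.
Nodes x₀,…,x₂ = 0, 2, 4.
f(x) = 3x⁴ + x³ + x² + 2x: f₀=0, f₁=64, f₂=856.
(h/3)·[f₀ + 4f₁ + f₂] = 0.666667·(1112) = 741.3333.

741.3333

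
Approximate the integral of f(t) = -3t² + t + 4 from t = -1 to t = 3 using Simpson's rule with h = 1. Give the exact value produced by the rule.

-8

h = (3 − (-1))/4 = 1.
Nodes t₀,…,t₄ = -1, 0, 1, 2, 3.
f(t) = -3t² + t + 4: f₀=0, f₁=4, f₂=2, f₃=-6, f₄=-20.
(h/3)·[f₀ + 4f₁ + 2f₂ + 4f₃ + f₄] = 0.333333·(-24) = -8.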